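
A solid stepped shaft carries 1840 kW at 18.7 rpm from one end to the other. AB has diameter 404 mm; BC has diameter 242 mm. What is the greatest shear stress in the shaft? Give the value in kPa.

338000 kPa

ω = 2π·18.7/60 = 1.958 rad/s, so T = P/ω = 1840×10³ / 1.958 = 939600 N·m.
Under the same torque, τ_max = 16T/(πd³) is largest where d is smallest — segment BC (d = 242 mm).
τ_max = 16·939600/(π·(0.242)³) = 3.377×10^8 Pa.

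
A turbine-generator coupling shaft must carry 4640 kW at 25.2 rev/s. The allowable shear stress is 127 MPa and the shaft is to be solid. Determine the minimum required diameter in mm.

106 mm

ω = 2π·25.2 = 158.3 rad/s, so T = P/ω = 4640×10³ / 158.3 = 29300 N·m.
For a solid shaft τ_max = 16T/(πd³), so d = (16T/(π τ_allow))^(1/3) = (16·29300/(π·1.27×10^8))^(1/3) = 0.1055 m.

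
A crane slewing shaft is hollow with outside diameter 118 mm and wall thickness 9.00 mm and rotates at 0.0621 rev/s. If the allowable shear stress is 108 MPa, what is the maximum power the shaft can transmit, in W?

J = π(d_o⁴ − d_i⁴)/32 = π(0.118⁴ − 0.100⁴)/32 = 9.216×10^-6 m⁴.
T_max = τ_allow·J/r = 1.08×10^8 × 9.216×10^-6 / 0.0590 = 16870 N·m.
ω = 2π·0.0621 = 0.3902 rad/s, so P_max = T_max·ω = 6583 W.

6580 W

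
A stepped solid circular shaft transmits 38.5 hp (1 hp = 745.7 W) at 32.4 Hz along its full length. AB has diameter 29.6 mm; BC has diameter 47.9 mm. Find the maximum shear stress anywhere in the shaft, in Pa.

ω = 2π·32.4 = 203.6 rad/s, so T = P/ω = 38.5×745.7 / 203.6 = 141.0 N·m.
Under the same torque, τ_max = 16T/(πd³) is largest where d is smallest — segment AB (d = 29.6 mm).
τ_max = 16·141.0/(π·(0.0296)³) = 2.769×10^7 Pa.

2.77e7 Pa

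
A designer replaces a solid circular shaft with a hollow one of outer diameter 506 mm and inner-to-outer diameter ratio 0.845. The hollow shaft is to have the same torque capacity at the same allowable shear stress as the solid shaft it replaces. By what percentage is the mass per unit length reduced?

Equal τ_max and T ⇒ the solid shaft needs d_s³ = d_o³(1−k⁴), so d_s = 506·(1−0.845⁴)^(1/3) = 399.0 mm.
Area ratio A_h/A_s = d_o²(1−k²)/d_s² = (1−k²)/(1−k⁴)^(2/3) = 0.4600.
Mass saving = 1 − 0.4600 = 54.0 %.

54.0 %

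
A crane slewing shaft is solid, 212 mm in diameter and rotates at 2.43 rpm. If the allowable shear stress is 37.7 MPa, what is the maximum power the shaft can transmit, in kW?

J = πd⁴/32 = π(0.212)⁴/32 = 1.983×10^-4 m⁴.
T_max = τ_allow·J/r = 3.77×10^7 × 1.983×10^-4 / 0.106 = 70530 N·m.
ω = 2π·2.43/60 = 0.2545 rad/s, so P_max = T_max·ω = 1.795×10^4 W.

17.9 kW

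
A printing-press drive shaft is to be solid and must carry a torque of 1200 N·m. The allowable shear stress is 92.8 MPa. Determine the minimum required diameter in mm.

40.4 mm

For a solid shaft τ_max = 16T/(πd³), so d = (16T/(π τ_allow))^(1/3) = (16·1200/(π·9.28×10^7))^(1/3) = 0.04038 m.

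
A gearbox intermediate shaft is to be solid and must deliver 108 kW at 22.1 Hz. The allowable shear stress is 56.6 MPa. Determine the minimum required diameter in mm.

41.2 mm

ω = 2π·22.1 = 138.9 rad/s, so T = P/ω = 108×10³ / 138.9 = 777.8 N·m.
For a solid shaft τ_max = 16T/(πd³), so d = (16T/(π τ_allow))^(1/3) = (16·777.8/(π·5.66×10^7))^(1/3) = 0.04121 m.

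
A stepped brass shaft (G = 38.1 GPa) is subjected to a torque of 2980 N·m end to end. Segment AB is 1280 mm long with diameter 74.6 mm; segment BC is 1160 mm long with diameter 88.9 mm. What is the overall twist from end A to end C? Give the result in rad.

0.0477 rad

J_AB = π(0.0746)⁴/32 = 3.04×10^-6 m⁴; J_BC = π(0.0889)⁴/32 = 6.13×10^-6 m⁴.
θ = (T/G)·Σ L_i/J_i = (2980/38.1×10⁹)·(1.28/3.04×10^-6 + 1.16/6.13×10^-6) = 0.04772 rad.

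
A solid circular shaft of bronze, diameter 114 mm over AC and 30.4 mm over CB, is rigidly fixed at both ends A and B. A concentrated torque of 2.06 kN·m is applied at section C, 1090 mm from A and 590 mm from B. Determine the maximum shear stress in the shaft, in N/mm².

Compatibility: T_A·a/J_AC = T_B·b/J_CB with T_A + T_B = T₀.
J_AC = 1.66×10^-5 m⁴, J_CB = 8.38×10^-8 m⁴, so T_A = T₀·(J_AC/a)/((J_AC/a)+(J_CB/b)) = 2041 N·m, T_B = 19.07 N·m.
τ in each portion: τ_AC = 7.02×10^6 Pa, τ_CB = 3.46×10^6 Pa; maximum is in AC.
τ_max = T_AC·r/J = 2041·0.0570/1.66×10^-5 = 7.016×10^6 Pa.

7.02 N/mm²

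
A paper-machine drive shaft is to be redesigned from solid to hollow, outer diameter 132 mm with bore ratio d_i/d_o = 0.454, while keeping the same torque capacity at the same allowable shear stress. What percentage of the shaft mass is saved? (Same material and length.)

Equal τ_max and T ⇒ the solid shaft needs d_s³ = d_o³(1−k⁴), so d_s = 132·(1−0.454⁴)^(1/3) = 130.1 mm.
Area ratio A_h/A_s = d_o²(1−k²)/d_s² = (1−k²)/(1−k⁴)^(2/3) = 0.8172.
Mass saving = 1 − 0.8172 = 18.3 %.

18.3 %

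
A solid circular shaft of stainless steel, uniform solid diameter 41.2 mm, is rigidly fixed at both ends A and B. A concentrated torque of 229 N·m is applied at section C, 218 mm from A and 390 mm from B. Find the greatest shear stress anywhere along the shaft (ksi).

With uniform GJ and both ends fixed, compatibility θ_AC = θ_CB gives T_A·a = T_B·b, together with T_A + T_B = T₀.
T_A = T₀·b/(a+b) = 229.0·390/608.0 = 146.9 N·m; T_B = 82.11 N·m.
τ in each portion: τ_AC = 1.07×10^7 Pa, τ_CB = 5.98×10^6 Pa; maximum is in AC.
τ_max = T_AC·r/J = 146.9·0.0206/2.83×10^-7 = 1.070×10^7 Pa.

1.55 ksi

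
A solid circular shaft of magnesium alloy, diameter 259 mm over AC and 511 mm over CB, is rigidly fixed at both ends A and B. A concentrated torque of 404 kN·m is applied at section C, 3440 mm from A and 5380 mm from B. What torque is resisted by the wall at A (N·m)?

37800 N·m

Compatibility: T_A·a/J_AC = T_B·b/J_CB with T_A + T_B = T₀.
J_AC = 4.42×10^-4 m⁴, J_CB = 6.69×10^-3 m⁴, so T_A = T₀·(J_AC/a)/((J_AC/a)+(J_CB/b)) = 37800 N·m, T_B = 366200 N·m.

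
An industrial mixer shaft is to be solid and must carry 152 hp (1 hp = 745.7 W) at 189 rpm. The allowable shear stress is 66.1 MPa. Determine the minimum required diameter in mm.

76.1 mm

ω = 2π·189/60 = 19.79 rad/s, so T = P/ω = 152×745.7 / 19.79 = 5727 N·m.
For a solid shaft τ_max = 16T/(πd³), so d = (16T/(π τ_allow))^(1/3) = (16·5727/(π·6.61×10^7))^(1/3) = 0.07613 m.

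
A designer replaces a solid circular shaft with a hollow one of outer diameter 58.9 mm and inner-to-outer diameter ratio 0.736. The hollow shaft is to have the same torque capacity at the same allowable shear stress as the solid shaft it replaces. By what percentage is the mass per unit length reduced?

Equal τ_max and T ⇒ the solid shaft needs d_s³ = d_o³(1−k⁴), so d_s = 58.9·(1−0.736⁴)^(1/3) = 52.46 mm.
Area ratio A_h/A_s = d_o²(1−k²)/d_s² = (1−k²)/(1−k⁴)^(2/3) = 0.5777.
Mass saving = 1 − 0.5777 = 42.2 %.

42.2 %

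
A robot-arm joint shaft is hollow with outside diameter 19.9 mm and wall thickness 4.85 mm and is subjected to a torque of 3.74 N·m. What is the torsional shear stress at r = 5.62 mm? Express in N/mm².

J = π(d_o⁴ − d_i⁴)/32 = π(0.0199⁴ − 0.0102⁴)/32 = 1.433×10^-8 m⁴.
Shear stress varies linearly with radius: τ = T·r/J = 3.740 × 0.00562 / 1.433×10^-8 = 1.466×10^6 Pa.

1.47 N/mm²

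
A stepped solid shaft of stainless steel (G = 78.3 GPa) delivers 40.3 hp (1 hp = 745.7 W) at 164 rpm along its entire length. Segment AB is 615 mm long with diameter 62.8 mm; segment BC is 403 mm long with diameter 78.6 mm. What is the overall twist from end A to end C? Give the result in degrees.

0.653°

ω = 2π·164/60 = 17.17 rad/s, so T = P/ω = 40.3×745.7 / 17.17 = 1750 N·m.
J_AB = π(0.0628)⁴/32 = 1.53×10^-6 m⁴; J_BC = π(0.0786)⁴/32 = 3.75×10^-6 m⁴.
θ = (T/G)·Σ L_i/J_i = (1750/78.3×10⁹)·(0.615/1.53×10^-6 + 0.403/3.75×10^-6) = 0.01140 rad.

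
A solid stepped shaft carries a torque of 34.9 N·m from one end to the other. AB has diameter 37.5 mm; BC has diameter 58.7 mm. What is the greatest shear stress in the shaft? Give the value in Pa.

3.37e6 Pa

Under the same torque, τ_max = 16T/(πd³) is largest where d is smallest — segment AB (d = 37.5 mm).
τ_max = 16·34.90/(π·(0.0375)³) = 3.371×10^6 Pa.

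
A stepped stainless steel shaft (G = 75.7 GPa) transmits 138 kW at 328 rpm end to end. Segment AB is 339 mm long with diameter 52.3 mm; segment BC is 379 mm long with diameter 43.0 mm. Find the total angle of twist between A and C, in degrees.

4.84°

ω = 2π·328/60 = 34.35 rad/s, so T = P/ω = 138×10³ / 34.35 = 4018 N·m.
J_AB = π(0.0523)⁴/32 = 7.35×10^-7 m⁴; J_BC = π(0.0430)⁴/32 = 3.36×10^-7 m⁴.
θ = (T/G)·Σ L_i/J_i = (4018/75.7×10⁹)·(0.339/7.35×10^-7 + 0.379/3.36×10^-7) = 0.08443 rad.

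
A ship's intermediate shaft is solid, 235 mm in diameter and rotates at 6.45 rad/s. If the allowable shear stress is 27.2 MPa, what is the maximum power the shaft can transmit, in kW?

J = πd⁴/32 = π(0.235)⁴/32 = 2.994×10^-4 m⁴.
T_max = τ_allow·J/r = 2.72×10^7 × 2.994×10^-4 / 0.117 = 69310 N·m.
ω = 6.45 rad/s, so P_max = T_max·ω = 4.471×10^5 W.

447 kW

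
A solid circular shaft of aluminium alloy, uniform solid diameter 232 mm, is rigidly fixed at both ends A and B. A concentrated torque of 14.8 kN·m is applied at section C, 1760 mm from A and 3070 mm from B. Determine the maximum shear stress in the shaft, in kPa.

With uniform GJ and both ends fixed, compatibility θ_AC = θ_CB gives T_A·a = T_B·b, together with T_A + T_B = T₀.
T_A = T₀·b/(a+b) = 14800·3070/4830 = 9407 N·m; T_B = 5393 N·m.
τ in each portion: τ_AC = 3.84×10^6 Pa, τ_CB = 2.20×10^6 Pa; maximum is in AC.
τ_max = T_AC·r/J = 9407·0.116/2.84×10^-4 = 3.837×10^6 Pa.

3840 kPa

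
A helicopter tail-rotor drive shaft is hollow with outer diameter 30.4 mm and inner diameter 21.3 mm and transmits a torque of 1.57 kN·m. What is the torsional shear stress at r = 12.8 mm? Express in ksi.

J = π(d_o⁴ − d_i⁴)/32 = π(0.0304⁴ − 0.0213⁴)/32 = 6.364×10^-8 m⁴.
Shear stress varies linearly with radius: τ = T·r/J = 1570 × 0.0128 / 6.364×10^-8 = 3.158×10^8 Pa.

45.8 ksi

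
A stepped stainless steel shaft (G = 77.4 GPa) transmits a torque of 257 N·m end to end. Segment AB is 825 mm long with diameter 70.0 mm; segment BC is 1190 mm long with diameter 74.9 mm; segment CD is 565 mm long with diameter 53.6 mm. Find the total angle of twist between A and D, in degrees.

0.273°

J_AB = π(0.0700)⁴/32 = 2.36×10^-6 m⁴; J_BC = π(0.0749)⁴/32 = 3.09×10^-6 m⁴; J_CD = π(0.0536)⁴/32 = 8.10×10^-7 m⁴.
θ = (T/G)·Σ L_i/J_i = (257.0/77.4×10⁹)·(0.825/2.36×10^-6 + 1.19/3.09×10^-6 + 0.565/8.10×10^-7) = 4.756×10^-3 rad.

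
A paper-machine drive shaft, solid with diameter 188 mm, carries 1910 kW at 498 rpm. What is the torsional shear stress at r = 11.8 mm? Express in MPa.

ω = 2π·498/60 = 52.15 rad/s, so T = P/ω = 1910×10³ / 52.15 = 36620 N·m.
J = πd⁴/32 = π(0.188)⁴/32 = 1.226×10^-4 m⁴.
Shear stress varies linearly with radius: τ = T·r/J = 36620 × 0.0118 / 1.226×10^-4 = 3.524×10^6 Pa.

3.52 MPa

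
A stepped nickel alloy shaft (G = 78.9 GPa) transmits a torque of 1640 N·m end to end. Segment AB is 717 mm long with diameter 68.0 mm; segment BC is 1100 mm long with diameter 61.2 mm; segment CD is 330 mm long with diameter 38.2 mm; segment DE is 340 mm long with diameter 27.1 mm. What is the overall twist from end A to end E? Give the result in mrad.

J_AB = π(0.0680)⁴/32 = 2.10×10^-6 m⁴; J_BC = π(0.0612)⁴/32 = 1.38×10^-6 m⁴; J_CD = π(0.0382)⁴/32 = 2.09×10^-7 m⁴; J_DE = π(0.0271)⁴/32 = 5.30×10^-8 m⁴.
θ = (T/G)·Σ L_i/J_i = (1640/78.9×10⁹)·(0.717/2.10×10^-6 + 1.10/1.38×10^-6 + 0.330/2.09×10^-7 + 0.340/5.30×10^-8) = 0.1900 rad.

190 mrad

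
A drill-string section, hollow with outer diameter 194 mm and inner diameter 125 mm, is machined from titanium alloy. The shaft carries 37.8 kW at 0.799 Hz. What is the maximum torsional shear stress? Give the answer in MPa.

ω = 2π·0.799 = 5.020 rad/s, so T = P/ω = 37.8×10³ / 5.020 = 7529 N·m.
J = π(d_o⁴ − d_i⁴)/32 = π(0.194⁴ − 0.125⁴)/32 = 1.151×10^-4 m⁴.
τ_max = T·r/J = 7529 × 0.0970 / 1.151×10^-4 = 6.346×10^6 Pa.

6.35 MPa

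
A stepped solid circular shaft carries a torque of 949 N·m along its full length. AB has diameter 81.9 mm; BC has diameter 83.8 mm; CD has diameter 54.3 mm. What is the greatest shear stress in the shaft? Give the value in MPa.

30.2 MPa

Under the same torque, τ_max = 16T/(πd³) is largest where d is smallest — segment CD (d = 54.3 mm).
τ_max = 16·949.0/(π·(0.0543)³) = 3.019×10^7 Pa.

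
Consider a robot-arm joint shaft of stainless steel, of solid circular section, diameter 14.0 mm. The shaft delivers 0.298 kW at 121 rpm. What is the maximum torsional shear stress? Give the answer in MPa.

43.7 MPa

ω = 2π·121/60 = 12.67 rad/s, so T = P/ω = 0.298×10³ / 12.67 = 23.52 N·m.
J = πd⁴/32 = π(0.0140)⁴/32 = 3.771×10^-9 m⁴.
τ_max = T·r/J = 23.52 × 0.00700 / 3.771×10^-9 = 4.365×10^7 Pa.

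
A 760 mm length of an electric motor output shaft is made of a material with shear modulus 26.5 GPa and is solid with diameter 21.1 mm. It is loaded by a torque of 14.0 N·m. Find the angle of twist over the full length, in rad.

0.0206 rad

J = πd⁴/32 = π(0.0211)⁴/32 = 1.946×10^-8 m⁴.
θ = T·L/(G·J) = 14.00 × 0.760 / (26.5×10⁹ × 1.946×10^-8) = 0.02063 rad.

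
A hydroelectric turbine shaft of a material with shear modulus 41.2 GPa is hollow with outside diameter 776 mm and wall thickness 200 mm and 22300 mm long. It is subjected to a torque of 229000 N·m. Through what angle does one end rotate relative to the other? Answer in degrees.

0.211°

J = π(d_o⁴ − d_i⁴)/32 = π(0.776⁴ − 0.376⁴)/32 = 0.03364 m⁴.
θ = T·L/(G·J) = 229000 × 22.3 / (41.2×10⁹ × 0.03364) = 3.685×10^-3 rad.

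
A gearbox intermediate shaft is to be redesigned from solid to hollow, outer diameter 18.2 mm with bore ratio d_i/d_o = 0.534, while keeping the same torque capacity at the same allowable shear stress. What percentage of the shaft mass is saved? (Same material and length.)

24.4 %

Equal τ_max and T ⇒ the solid shaft needs d_s³ = d_o³(1−k⁴), so d_s = 18.2·(1−0.534⁴)^(1/3) = 17.69 mm.
Area ratio A_h/A_s = d_o²(1−k²)/d_s² = (1−k²)/(1−k⁴)^(2/3) = 0.7564.
Mass saving = 1 − 0.7564 = 24.4 %.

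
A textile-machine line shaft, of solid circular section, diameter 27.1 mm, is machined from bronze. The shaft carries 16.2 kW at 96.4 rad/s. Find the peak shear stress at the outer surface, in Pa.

4.30e7 Pa

ω = 96.4 rad/s, so T = P/ω = 16.2×10³ / 96.40 = 168.0 N·m.
J = πd⁴/32 = π(0.0271)⁴/32 = 5.295×10^-8 m⁴.
τ_max = T·r/J = 168.0 × 0.0136 / 5.295×10^-8 = 4.300×10^7 Pa.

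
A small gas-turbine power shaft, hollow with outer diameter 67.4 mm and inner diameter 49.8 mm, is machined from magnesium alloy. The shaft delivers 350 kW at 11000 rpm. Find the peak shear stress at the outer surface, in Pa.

ω = 2π·11000/60 = 1152 rad/s, so T = P/ω = 350×10³ / 1152 = 303.8 N·m.
J = π(d_o⁴ − d_i⁴)/32 = π(0.0674⁴ − 0.0498⁴)/32 = 1.422×10^-6 m⁴.
τ_max = T·r/J = 303.8 × 0.0337 / 1.422×10^-6 = 7.200×10^6 Pa.

7.20e6 Pa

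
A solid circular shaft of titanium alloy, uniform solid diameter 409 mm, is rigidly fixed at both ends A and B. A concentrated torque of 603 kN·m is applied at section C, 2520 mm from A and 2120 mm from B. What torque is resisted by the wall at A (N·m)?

276000 N·m

With uniform GJ and both ends fixed, compatibility θ_AC = θ_CB gives T_A·a = T_B·b, together with T_A + T_B = T₀.
T_A = T₀·b/(a+b) = 603000·2120/4640 = 275500 N·m; T_B = 327500 N·m.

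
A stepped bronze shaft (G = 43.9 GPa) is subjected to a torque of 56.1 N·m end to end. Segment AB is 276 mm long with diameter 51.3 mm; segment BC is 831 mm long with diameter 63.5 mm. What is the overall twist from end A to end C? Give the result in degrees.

J_AB = π(0.0513)⁴/32 = 6.80×10^-7 m⁴; J_BC = π(0.0635)⁴/32 = 1.60×10^-6 m⁴.
θ = (T/G)·Σ L_i/J_i = (56.10/43.9×10⁹)·(0.276/6.80×10^-7 + 0.831/1.60×10^-6) = 1.184×10^-3 rad.

0.0678°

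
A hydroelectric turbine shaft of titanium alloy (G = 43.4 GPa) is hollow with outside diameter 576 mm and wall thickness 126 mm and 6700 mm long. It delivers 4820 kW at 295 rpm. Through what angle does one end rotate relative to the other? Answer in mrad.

2.48 mrad

ω = 2π·295/60 = 30.89 rad/s, so T = P/ω = 4820×10³ / 30.89 = 156000 N·m.
J = π(d_o⁴ − d_i⁴)/32 = π(0.576⁴ − 0.324⁴)/32 = 9.725×10^-3 m⁴.
θ = T·L/(G·J) = 156000 × 6.70 / (43.4×10⁹ × 9.725×10^-3) = 2.477×10^-3 rad.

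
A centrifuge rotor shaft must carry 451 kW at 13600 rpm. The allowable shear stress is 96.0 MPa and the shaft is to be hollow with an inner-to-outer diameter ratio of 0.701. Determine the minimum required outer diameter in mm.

28.1 mm

ω = 2π·13600/60 = 1424 rad/s, so T = P/ω = 451×10³ / 1424 = 316.7 N·m.
For a hollow shaft with d_i/d_o = 0.701: τ_max = 16T/(π d_o³ (1−k⁴)), so d_o = [16T/(π τ_allow (1−k⁴))]^(1/3) = [16·316.7/(π·9.60×10^7·0.7585)]^(1/3) = 0.02808 m.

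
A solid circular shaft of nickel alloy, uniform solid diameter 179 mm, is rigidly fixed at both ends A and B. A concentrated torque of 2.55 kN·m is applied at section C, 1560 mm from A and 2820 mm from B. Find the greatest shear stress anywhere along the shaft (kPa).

1460 kPa

With uniform GJ and both ends fixed, compatibility θ_AC = θ_CB gives T_A·a = T_B·b, together with T_A + T_B = T₀.
T_A = T₀·b/(a+b) = 2550·2820/4380 = 1642 N·m; T_B = 908.2 N·m.
τ in each portion: τ_AC = 1.46×10^6 Pa, τ_CB = 8.06×10^5 Pa; maximum is in AC.
τ_max = T_AC·r/J = 1642·0.0895/1.01×10^-4 = 1.458×10^6 Pa.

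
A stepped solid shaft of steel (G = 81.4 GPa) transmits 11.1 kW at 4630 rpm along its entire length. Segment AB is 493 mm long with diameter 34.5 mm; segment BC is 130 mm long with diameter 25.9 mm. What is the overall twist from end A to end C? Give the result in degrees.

0.105°

ω = 2π·4630/60 = 484.9 rad/s, so T = P/ω = 11.1×10³ / 484.9 = 22.89 N·m.
J_AB = π(0.0345)⁴/32 = 1.39×10^-7 m⁴; J_BC = π(0.0259)⁴/32 = 4.42×10^-8 m⁴.
θ = (T/G)·Σ L_i/J_i = (22.89/81.4×10⁹)·(0.493/1.39×10^-7 + 0.130/4.42×10^-8) = 1.825×10^-3 rad.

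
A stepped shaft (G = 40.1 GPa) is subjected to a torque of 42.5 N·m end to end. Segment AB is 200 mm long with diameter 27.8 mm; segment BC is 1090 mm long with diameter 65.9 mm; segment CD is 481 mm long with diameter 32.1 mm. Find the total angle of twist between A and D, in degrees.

0.523°

J_AB = π(0.0278)⁴/32 = 5.86×10^-8 m⁴; J_BC = π(0.0659)⁴/32 = 1.85×10^-6 m⁴; J_CD = π(0.0321)⁴/32 = 1.04×10^-7 m⁴.
θ = (T/G)·Σ L_i/J_i = (42.50/40.1×10⁹)·(0.200/5.86×10^-8 + 1.09/1.85×10^-6 + 0.481/1.04×10^-7) = 9.129×10^-3 rad.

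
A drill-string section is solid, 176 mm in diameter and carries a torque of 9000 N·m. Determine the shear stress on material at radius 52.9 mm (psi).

J = πd⁴/32 = π(0.176)⁴/32 = 9.420×10^-5 m⁴.
Shear stress varies linearly with radius: τ = T·r/J = 9000 × 0.0529 / 9.420×10^-5 = 5.054×10^6 Pa.

733 psi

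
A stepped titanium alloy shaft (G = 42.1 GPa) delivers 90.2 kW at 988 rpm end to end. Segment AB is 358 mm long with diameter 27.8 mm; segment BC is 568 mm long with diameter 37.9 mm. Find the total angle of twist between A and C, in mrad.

184 mrad

ω = 2π·988/60 = 103.5 rad/s, so T = P/ω = 90.2×10³ / 103.5 = 871.8 N·m.
J_AB = π(0.0278)⁴/32 = 5.86×10^-8 m⁴; J_BC = π(0.0379)⁴/32 = 2.03×10^-7 m⁴.
θ = (T/G)·Σ L_i/J_i = (871.8/42.1×10⁹)·(0.358/5.86×10^-8 + 0.568/2.03×10^-7) = 0.1845 rad.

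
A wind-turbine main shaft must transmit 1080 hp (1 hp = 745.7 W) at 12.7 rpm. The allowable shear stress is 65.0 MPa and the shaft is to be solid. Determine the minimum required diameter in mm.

362 mm

ω = 2π·12.7/60 = 1.330 rad/s, so T = P/ω = 1080×745.7 / 1.330 = 605600 N·m.
For a solid shaft τ_max = 16T/(πd³), so d = (16T/(π τ_allow))^(1/3) = (16·605600/(π·6.50×10^7))^(1/3) = 0.3620 m.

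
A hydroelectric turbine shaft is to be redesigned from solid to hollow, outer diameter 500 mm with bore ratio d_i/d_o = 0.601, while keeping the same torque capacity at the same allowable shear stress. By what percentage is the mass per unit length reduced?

Equal τ_max and T ⇒ the solid shaft needs d_s³ = d_o³(1−k⁴), so d_s = 500·(1−0.601⁴)^(1/3) = 477.2 mm.
Area ratio A_h/A_s = d_o²(1−k²)/d_s² = (1−k²)/(1−k⁴)^(2/3) = 0.7012.
Mass saving = 1 − 0.7012 = 29.9 %.

29.9 %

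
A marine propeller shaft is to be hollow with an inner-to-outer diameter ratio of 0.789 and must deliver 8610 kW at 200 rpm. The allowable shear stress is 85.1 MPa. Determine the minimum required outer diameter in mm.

ω = 2π·200/60 = 20.94 rad/s, so T = P/ω = 8610×10³ / 20.94 = 411100 N·m.
For a hollow shaft with d_i/d_o = 0.789: τ_max = 16T/(π d_o³ (1−k⁴)), so d_o = [16T/(π τ_allow (1−k⁴))]^(1/3) = [16·411100/(π·8.51×10^7·0.6125)]^(1/3) = 0.3425 m.

342 mm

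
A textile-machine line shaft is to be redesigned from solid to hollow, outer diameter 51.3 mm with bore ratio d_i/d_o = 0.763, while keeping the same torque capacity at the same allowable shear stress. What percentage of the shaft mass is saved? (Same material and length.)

44.9 %

Equal τ_max and T ⇒ the solid shaft needs d_s³ = d_o³(1−k⁴), so d_s = 51.3·(1−0.763⁴)^(1/3) = 44.69 mm.
Area ratio A_h/A_s = d_o²(1−k²)/d_s² = (1−k²)/(1−k⁴)^(2/3) = 0.5506.
Mass saving = 1 − 0.5506 = 44.9 %.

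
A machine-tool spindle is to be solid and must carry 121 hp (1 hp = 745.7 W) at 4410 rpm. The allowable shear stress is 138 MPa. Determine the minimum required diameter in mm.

ω = 2π·4410/60 = 461.8 rad/s, so T = P/ω = 121×745.7 / 461.8 = 195.4 N·m.
For a solid shaft τ_max = 16T/(πd³), so d = (16T/(π τ_allow))^(1/3) = (16·195.4/(π·1.38×10^8))^(1/3) = 0.01932 m.

19.3 mm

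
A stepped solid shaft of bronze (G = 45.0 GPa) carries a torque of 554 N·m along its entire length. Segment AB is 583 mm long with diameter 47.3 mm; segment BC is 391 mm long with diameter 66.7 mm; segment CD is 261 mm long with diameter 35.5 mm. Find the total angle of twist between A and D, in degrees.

2.16°

J_AB = π(0.0473)⁴/32 = 4.91×10^-7 m⁴; J_BC = π(0.0667)⁴/32 = 1.94×10^-6 m⁴; J_CD = π(0.0355)⁴/32 = 1.56×10^-7 m⁴.
θ = (T/G)·Σ L_i/J_i = (554.0/45.0×10⁹)·(0.583/4.91×10^-7 + 0.391/1.94×10^-6 + 0.261/1.56×10^-7) = 0.03769 rad.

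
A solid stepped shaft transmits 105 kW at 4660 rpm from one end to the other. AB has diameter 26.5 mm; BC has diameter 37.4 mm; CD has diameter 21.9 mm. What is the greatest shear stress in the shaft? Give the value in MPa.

104 MPa

ω = 2π·4660/60 = 488.0 rad/s, so T = P/ω = 105×10³ / 488.0 = 215.2 N·m.
Under the same torque, τ_max = 16T/(πd³) is largest where d is smallest — segment CD (d = 21.9 mm).
τ_max = 16·215.2/(π·(0.0219)³) = 1.043×10^8 Pa.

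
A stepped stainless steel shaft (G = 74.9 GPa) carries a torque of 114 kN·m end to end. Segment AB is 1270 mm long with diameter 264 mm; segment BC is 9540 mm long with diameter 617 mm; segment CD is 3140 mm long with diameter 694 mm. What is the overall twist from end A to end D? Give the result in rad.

0.00528 rad

J_AB = π(0.264)⁴/32 = 4.77×10^-4 m⁴; J_BC = π(0.617)⁴/32 = 0.0142 m⁴; J_CD = π(0.694)⁴/32 = 0.0228 m⁴.
θ = (T/G)·Σ L_i/J_i = (114000/74.9×10⁹)·(1.27/4.77×10^-4 + 9.54/0.0142 + 3.14/0.0228) = 5.284×10^-3 rad.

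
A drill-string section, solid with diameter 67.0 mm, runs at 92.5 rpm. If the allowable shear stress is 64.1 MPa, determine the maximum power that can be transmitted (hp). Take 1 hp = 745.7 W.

J = πd⁴/32 = π(0.0670)⁴/32 = 1.978×10^-6 m⁴.
T_max = τ_allow·J/r = 6.41×10^7 × 1.978×10^-6 / 0.0335 = 3785 N·m.
ω = 2π·92.5/60 = 9.687 rad/s, so P_max = T_max·ω = 3.667×10^4 W.

49.2 hp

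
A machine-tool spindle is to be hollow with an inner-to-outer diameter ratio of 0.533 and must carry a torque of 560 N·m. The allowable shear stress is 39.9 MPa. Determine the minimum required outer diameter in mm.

42.7 mm

For a hollow shaft with d_i/d_o = 0.533: τ_max = 16T/(π d_o³ (1−k⁴)), so d_o = [16T/(π τ_allow (1−k⁴))]^(1/3) = [16·560.0/(π·3.99×10^7·0.9193)]^(1/3) = 0.04268 m.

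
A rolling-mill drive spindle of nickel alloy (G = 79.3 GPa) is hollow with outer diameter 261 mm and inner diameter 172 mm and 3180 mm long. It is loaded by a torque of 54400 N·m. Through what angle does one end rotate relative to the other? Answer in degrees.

0.338°

J = π(d_o⁴ − d_i⁴)/32 = π(0.261⁴ − 0.172⁴)/32 = 3.697×10^-4 m⁴.
θ = T·L/(G·J) = 54400 × 3.18 / (79.3×10⁹ × 3.697×10^-4) = 5.901×10^-3 rad.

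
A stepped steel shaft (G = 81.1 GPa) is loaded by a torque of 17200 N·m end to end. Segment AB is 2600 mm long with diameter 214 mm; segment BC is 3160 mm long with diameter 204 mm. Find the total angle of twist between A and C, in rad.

J_AB = π(0.214)⁴/32 = 2.06×10^-4 m⁴; J_BC = π(0.204)⁴/32 = 1.70×10^-4 m⁴.
θ = (T/G)·Σ L_i/J_i = (17200/81.1×10⁹)·(2.60/2.06×10^-4 + 3.16/1.70×10^-4) = 6.620×10^-3 rad.

0.00662 rad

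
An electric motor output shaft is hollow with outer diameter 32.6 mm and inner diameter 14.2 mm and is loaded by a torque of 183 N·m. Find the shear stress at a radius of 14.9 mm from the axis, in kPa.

25500 kPa

J = π(d_o⁴ − d_i⁴)/32 = π(0.0326⁴ − 0.0142⁴)/32 = 1.069×10^-7 m⁴.
Shear stress varies linearly with radius: τ = T·r/J = 183.0 × 0.0149 / 1.069×10^-7 = 2.551×10^7 Pa.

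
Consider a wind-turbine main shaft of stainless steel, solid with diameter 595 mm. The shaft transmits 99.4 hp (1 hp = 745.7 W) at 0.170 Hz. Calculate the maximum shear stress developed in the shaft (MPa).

1.68 MPa

ω = 2π·0.170 = 1.068 rad/s, so T = P/ω = 99.4×745.7 / 1.068 = 69390 N·m.
J = πd⁴/32 = π(0.595)⁴/32 = 0.01230 m⁴.
τ_max = T·r/J = 69390 × 0.297 / 0.01230 = 1.678×10^6 Pa.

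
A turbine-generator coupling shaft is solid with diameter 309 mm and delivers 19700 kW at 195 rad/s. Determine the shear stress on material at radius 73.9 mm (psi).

ω = 195 rad/s, so T = P/ω = 19700×10³ / 195.0 = 101000 N·m.
J = πd⁴/32 = π(0.309)⁴/32 = 8.950×10^-4 m⁴.
Shear stress varies linearly with radius: τ = T·r/J = 101000 × 0.0739 / 8.950×10^-4 = 8.341×10^6 Pa.

1210 psi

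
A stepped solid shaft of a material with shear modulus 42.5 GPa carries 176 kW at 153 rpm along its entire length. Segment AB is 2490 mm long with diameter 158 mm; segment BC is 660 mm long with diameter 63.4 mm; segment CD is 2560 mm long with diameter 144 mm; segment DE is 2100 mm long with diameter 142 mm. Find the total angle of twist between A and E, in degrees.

8.44°

ω = 2π·153/60 = 16.02 rad/s, so T = P/ω = 176×10³ / 16.02 = 10980 N·m.
J_AB = π(0.158)⁴/32 = 6.12×10^-5 m⁴; J_BC = π(0.0634)⁴/32 = 1.59×10^-6 m⁴; J_CD = π(0.144)⁴/32 = 4.22×10^-5 m⁴; J_DE = π(0.142)⁴/32 = 3.99×10^-5 m⁴.
θ = (T/G)·Σ L_i/J_i = (10980/42.5×10⁹)·(2.49/6.12×10^-5 + 0.660/1.59×10^-6 + 2.56/4.22×10^-5 + 2.10/3.99×10^-5) = 0.1473 rad.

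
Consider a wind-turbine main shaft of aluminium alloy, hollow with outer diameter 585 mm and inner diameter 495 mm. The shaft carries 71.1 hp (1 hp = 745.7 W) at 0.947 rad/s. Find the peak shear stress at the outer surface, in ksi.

0.424 ksi

ω = 0.947 rad/s, so T = P/ω = 71.1×745.7 / 0.9470 = 55990 N·m.
J = π(d_o⁴ − d_i⁴)/32 = π(0.585⁴ − 0.495⁴)/32 = 5.604×10^-3 m⁴.
τ_max = T·r/J = 55990 × 0.292 / 5.604×10^-3 = 2.922×10^6 Pa.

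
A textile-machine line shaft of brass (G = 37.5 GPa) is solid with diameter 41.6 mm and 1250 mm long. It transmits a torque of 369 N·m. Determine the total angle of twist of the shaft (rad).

J = πd⁴/32 = π(0.0416)⁴/32 = 2.940×10^-7 m⁴.
θ = T·L/(G·J) = 369.0 × 1.25 / (37.5×10⁹ × 2.940×10^-7) = 0.04183 rad.

0.0418 rad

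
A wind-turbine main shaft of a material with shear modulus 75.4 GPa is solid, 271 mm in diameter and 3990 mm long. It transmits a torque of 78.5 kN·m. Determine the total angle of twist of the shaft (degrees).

0.449°

J = πd⁴/32 = π(0.271)⁴/32 = 5.295×10^-4 m⁴.
θ = T·L/(G·J) = 78500 × 3.99 / (75.4×10⁹ × 5.295×10^-4) = 7.845×10^-3 rad.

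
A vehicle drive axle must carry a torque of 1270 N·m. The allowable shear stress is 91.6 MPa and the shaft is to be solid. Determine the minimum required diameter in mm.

For a solid shaft τ_max = 16T/(πd³), so d = (16T/(π τ_allow))^(1/3) = (16·1270/(π·9.16×10^7))^(1/3) = 0.04133 m.

41.3 mm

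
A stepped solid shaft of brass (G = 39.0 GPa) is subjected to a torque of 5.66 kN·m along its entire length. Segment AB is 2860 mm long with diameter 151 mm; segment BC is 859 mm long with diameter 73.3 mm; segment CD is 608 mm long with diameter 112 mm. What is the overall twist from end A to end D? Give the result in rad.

0.0578 rad

J_AB = π(0.151)⁴/32 = 5.10×10^-5 m⁴; J_BC = π(0.0733)⁴/32 = 2.83×10^-6 m⁴; J_CD = π(0.112)⁴/32 = 1.54×10^-5 m⁴.
θ = (T/G)·Σ L_i/J_i = (5660/39.0×10⁹)·(2.86/5.10×10^-5 + 0.859/2.83×10^-6 + 0.608/1.54×10^-5) = 0.05783 rad.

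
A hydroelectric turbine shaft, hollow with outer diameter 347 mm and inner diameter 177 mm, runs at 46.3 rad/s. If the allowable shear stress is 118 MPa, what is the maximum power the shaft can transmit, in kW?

41800 kW

J = π(d_o⁴ − d_i⁴)/32 = π(0.347⁴ − 0.177⁴)/32 = 1.327×10^-3 m⁴.
T_max = τ_allow·J/r = 1.18×10^8 × 1.327×10^-3 / 0.173 = 902500 N·m.
ω = 46.3 rad/s, so P_max = T_max·ω = 4.179×10^7 W.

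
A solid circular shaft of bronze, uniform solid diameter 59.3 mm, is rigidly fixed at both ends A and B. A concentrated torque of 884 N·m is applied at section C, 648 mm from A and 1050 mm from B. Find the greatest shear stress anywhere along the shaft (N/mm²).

With uniform GJ and both ends fixed, compatibility θ_AC = θ_CB gives T_A·a = T_B·b, together with T_A + T_B = T₀.
T_A = T₀·b/(a+b) = 884.0·1050/1698 = 546.6 N·m; T_B = 337.4 N·m.
τ in each portion: τ_AC = 1.34×10^7 Pa, τ_CB = 8.24×10^6 Pa; maximum is in AC.
τ_max = T_AC·r/J = 546.6·0.0296/1.21×10^-6 = 1.335×10^7 Pa.

13.4 N/mm²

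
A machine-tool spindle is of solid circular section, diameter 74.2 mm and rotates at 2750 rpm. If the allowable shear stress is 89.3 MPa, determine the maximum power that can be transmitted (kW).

2060 kW

J = πd⁴/32 = π(0.0742)⁴/32 = 2.976×10^-6 m⁴.
T_max = τ_allow·J/r = 8.93×10^7 × 2.976×10^-6 / 0.0371 = 7163 N·m.
ω = 2π·2750/60 = 288.0 rad/s, so P_max = T_max·ω = 2.063×10^6 W.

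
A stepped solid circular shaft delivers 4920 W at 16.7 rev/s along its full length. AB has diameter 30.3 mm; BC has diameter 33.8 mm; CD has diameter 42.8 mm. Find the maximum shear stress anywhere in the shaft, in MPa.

ω = 2π·16.7 = 104.9 rad/s, so T = P/ω = 4920 / 104.9 = 46.89 N·m.
Under the same torque, τ_max = 16T/(πd³) is largest where d is smallest — segment AB (d = 30.3 mm).
τ_max = 16·46.89/(π·(0.0303)³) = 8.584×10^6 Pa.

8.58 MPa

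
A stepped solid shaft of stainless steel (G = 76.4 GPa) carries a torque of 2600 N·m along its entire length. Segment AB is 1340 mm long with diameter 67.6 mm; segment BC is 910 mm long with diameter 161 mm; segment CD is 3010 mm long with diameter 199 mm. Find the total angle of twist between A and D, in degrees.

1.34°

J_AB = π(0.0676)⁴/32 = 2.05×10^-6 m⁴; J_BC = π(0.161)⁴/32 = 6.60×10^-5 m⁴; J_CD = π(0.199)⁴/32 = 1.54×10^-4 m⁴.
θ = (T/G)·Σ L_i/J_i = (2600/76.4×10⁹)·(1.34/2.05×10^-6 + 0.910/6.60×10^-5 + 3.01/1.54×10^-4) = 0.02338 rad.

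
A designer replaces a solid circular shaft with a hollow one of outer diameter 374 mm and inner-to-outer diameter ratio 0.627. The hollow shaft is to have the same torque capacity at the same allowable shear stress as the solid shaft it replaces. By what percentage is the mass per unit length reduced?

Equal τ_max and T ⇒ the solid shaft needs d_s³ = d_o³(1−k⁴), so d_s = 374·(1−0.627⁴)^(1/3) = 353.6 mm.
Area ratio A_h/A_s = d_o²(1−k²)/d_s² = (1−k²)/(1−k⁴)^(2/3) = 0.6787.
Mass saving = 1 − 0.6787 = 32.1 %.

32.1 %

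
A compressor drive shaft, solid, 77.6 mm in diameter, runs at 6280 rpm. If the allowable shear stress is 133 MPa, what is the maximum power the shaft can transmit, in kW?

J = πd⁴/32 = π(0.0776)⁴/32 = 3.560×10^-6 m⁴.
T_max = τ_allow·J/r = 1.33×10^8 × 3.560×10^-6 / 0.0388 = 12200 N·m.
ω = 2π·6280/60 = 657.6 rad/s, so P_max = T_max·ω = 8.025×10^6 W.

8030 kW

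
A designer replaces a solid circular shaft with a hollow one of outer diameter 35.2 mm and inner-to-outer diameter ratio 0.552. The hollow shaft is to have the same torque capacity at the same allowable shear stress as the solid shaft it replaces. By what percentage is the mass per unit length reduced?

Equal τ_max and T ⇒ the solid shaft needs d_s³ = d_o³(1−k⁴), so d_s = 35.2·(1−0.552⁴)^(1/3) = 34.08 mm.
Area ratio A_h/A_s = d_o²(1−k²)/d_s² = (1−k²)/(1−k⁴)^(2/3) = 0.7420.
Mass saving = 1 − 0.7420 = 25.8 %.

25.8 %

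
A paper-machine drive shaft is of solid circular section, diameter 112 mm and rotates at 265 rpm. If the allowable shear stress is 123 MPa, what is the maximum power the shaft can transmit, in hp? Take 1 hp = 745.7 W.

1260 hp

J = πd⁴/32 = π(0.112)⁴/32 = 1.545×10^-5 m⁴.
T_max = τ_allow·J/r = 1.23×10^8 × 1.545×10^-5 / 0.0560 = 33930 N·m.
ω = 2π·265/60 = 27.75 rad/s, so P_max = T_max·ω = 9.416×10^5 W.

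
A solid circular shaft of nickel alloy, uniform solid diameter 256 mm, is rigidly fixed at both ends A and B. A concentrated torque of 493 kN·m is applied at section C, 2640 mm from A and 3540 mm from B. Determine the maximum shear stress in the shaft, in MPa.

85.7 MPa

With uniform GJ and both ends fixed, compatibility θ_AC = θ_CB gives T_A·a = T_B·b, together with T_A + T_B = T₀.
T_A = T₀·b/(a+b) = 493000·3540/6180 = 282400 N·m; T_B = 210600 N·m.
τ in each portion: τ_AC = 8.57×10^7 Pa, τ_CB = 6.39×10^7 Pa; maximum is in AC.
τ_max = T_AC·r/J = 282400·0.128/4.22×10^-4 = 8.573×10^7 Pa.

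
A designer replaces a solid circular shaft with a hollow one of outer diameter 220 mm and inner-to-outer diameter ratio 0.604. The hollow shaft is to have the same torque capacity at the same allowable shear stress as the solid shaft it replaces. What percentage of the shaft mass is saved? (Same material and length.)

Equal τ_max and T ⇒ the solid shaft needs d_s³ = d_o³(1−k⁴), so d_s = 220·(1−0.604⁴)^(1/3) = 209.8 mm.
Area ratio A_h/A_s = d_o²(1−k²)/d_s² = (1−k²)/(1−k⁴)^(2/3) = 0.6986.
Mass saving = 1 − 0.6986 = 30.1 %.

30.1 %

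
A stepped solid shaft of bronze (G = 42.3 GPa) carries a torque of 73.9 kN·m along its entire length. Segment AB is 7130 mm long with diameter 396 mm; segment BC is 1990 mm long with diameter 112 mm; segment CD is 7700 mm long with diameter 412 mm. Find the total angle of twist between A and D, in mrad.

235 mrad

J_AB = π(0.396)⁴/32 = 2.41×10^-3 m⁴; J_BC = π(0.112)⁴/32 = 1.54×10^-5 m⁴; J_CD = π(0.412)⁴/32 = 2.83×10^-3 m⁴.
θ = (T/G)·Σ L_i/J_i = (73900/42.3×10⁹)·(7.13/2.41×10^-3 + 1.99/1.54×10^-5 + 7.70/2.83×10^-3) = 0.2350 rad.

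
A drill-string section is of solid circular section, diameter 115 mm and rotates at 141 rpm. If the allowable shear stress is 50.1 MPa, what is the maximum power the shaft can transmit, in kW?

221 kW

J = πd⁴/32 = π(0.115)⁴/32 = 1.717×10^-5 m⁴.
T_max = τ_allow·J/r = 5.01×10^7 × 1.717×10^-5 / 0.0575 = 14960 N·m.
ω = 2π·141/60 = 14.77 rad/s, so P_max = T_max·ω = 2.209×10^5 W.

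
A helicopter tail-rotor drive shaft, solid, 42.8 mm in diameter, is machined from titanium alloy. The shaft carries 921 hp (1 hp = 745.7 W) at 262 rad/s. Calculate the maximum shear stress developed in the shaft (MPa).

170 MPa

ω = 262 rad/s, so T = P/ω = 921×745.7 / 262.0 = 2621 N·m.
J = πd⁴/32 = π(0.0428)⁴/32 = 3.294×10^-7 m⁴.
τ_max = T·r/J = 2621 × 0.0214 / 3.294×10^-7 = 1.703×10^8 Pa.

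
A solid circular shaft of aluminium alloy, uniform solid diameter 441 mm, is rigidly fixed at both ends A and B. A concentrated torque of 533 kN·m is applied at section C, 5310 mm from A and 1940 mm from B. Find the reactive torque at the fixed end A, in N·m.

With uniform GJ and both ends fixed, compatibility θ_AC = θ_CB gives T_A·a = T_B·b, together with T_A + T_B = T₀.
T_A = T₀·b/(a+b) = 533000·1940/7250 = 142600 N·m; T_B = 390400 N·m.

143000 N·m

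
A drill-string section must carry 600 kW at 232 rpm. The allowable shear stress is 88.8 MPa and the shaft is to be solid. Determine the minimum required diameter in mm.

ω = 2π·232/60 = 24.29 rad/s, so T = P/ω = 600×10³ / 24.29 = 24700 N·m.
For a solid shaft τ_max = 16T/(πd³), so d = (16T/(π τ_allow))^(1/3) = (16·24700/(π·8.88×10^7))^(1/3) = 0.1123 m.

112 mm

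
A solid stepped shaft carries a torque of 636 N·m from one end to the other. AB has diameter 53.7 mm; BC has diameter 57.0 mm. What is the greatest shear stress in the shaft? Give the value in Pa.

2.09e7 Pa

Under the same torque, τ_max = 16T/(πd³) is largest where d is smallest — segment AB (d = 53.7 mm).
τ_max = 16·636.0/(π·(0.0537)³) = 2.092×10^7 Pa.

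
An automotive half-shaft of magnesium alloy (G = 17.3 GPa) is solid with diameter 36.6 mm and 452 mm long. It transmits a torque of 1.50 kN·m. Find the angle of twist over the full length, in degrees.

J = πd⁴/32 = π(0.0366)⁴/32 = 1.762×10^-7 m⁴.
θ = T·L/(G·J) = 1500 × 0.452 / (17.3×10⁹ × 1.762×10^-7) = 0.2225 rad.

12.7°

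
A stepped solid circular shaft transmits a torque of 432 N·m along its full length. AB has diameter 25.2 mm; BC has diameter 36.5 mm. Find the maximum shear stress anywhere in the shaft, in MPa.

137 MPa

Under the same torque, τ_max = 16T/(πd³) is largest where d is smallest — segment AB (d = 25.2 mm).
τ_max = 16·432.0/(π·(0.0252)³) = 1.375×10^8 Pa.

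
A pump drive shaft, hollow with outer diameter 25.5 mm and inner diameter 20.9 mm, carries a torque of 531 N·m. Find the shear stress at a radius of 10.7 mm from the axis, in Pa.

2.49e8 Pa

J = π(d_o⁴ − d_i⁴)/32 = π(0.0255⁴ − 0.0209⁴)/32 = 2.278×10^-8 m⁴.
Shear stress varies linearly with radius: τ = T·r/J = 531.0 × 0.0107 / 2.278×10^-8 = 2.494×10^8 Pa.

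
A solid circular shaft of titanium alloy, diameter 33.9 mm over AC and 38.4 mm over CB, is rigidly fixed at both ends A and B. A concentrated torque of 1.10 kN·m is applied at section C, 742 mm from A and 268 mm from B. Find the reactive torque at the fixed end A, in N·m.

Compatibility: T_A·a/J_AC = T_B·b/J_CB with T_A + T_B = T₀.
J_AC = 1.30×10^-7 m⁴, J_CB = 2.13×10^-7 m⁴, so T_A = T₀·(J_AC/a)/((J_AC/a)+(J_CB/b)) = 197.9 N·m, T_B = 902.1 N·m.

198 N·m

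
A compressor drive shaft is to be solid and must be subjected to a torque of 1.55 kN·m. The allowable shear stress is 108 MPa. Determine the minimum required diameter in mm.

41.8 mm

For a solid shaft τ_max = 16T/(πd³), so d = (16T/(π τ_allow))^(1/3) = (16·1550/(π·1.08×10^8))^(1/3) = 0.04181 m.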